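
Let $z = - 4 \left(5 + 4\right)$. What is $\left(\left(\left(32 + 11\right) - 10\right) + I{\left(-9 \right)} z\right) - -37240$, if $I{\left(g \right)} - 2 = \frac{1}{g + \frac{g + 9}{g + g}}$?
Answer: $37205$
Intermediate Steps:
$z = -36$ ($z = \left(-4\right) 9 = -36$)
$I{\left(g \right)} = 2 + \frac{1}{g + \frac{9 + g}{2 g}}$ ($I{\left(g \right)} = 2 + \frac{1}{g + \frac{g + 9}{g + g}} = 2 + \frac{1}{g + \frac{9 + g}{2 g}}$)
$\left(\left(\left(32 + 11\right) - 10\right) + I{\left(-9 \right)} z\right) - -37240 = \left(\left(\left(32 + 11\right) - 10\right) + \frac{2 \left(9 + 2 \left(-9\right) + 2 \left(-9\right)^{2}\right)}{9 - 9 + 2 \left(-9\right)^{2}} \left(-36\right)\right) - -37240 = \left(\left(43 - 10\right) + \frac{2 \left(9 - 18 + 2 \cdot 81\right)}{9 - 9 + 2 \cdot 81} \left(-36\right)\right) + 37240 = \left(33 + \frac{2 \left(9 - 18 + 162\right)}{9 - 9 + 162} \left(-36\right)\right) + 37240 = \left(33 + 2 \cdot \frac{1}{162} \cdot 153 \left(-36\right)\right) + 37240 = \left(33 + \frac{17}{9} \left(-36\right)\right) + 37240 = \left(33 - 68\right) + 37240 = -35 + 37240 = 37205$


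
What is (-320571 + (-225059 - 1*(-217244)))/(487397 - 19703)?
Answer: -54731/77949 ≈ -0.70214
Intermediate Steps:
(-320571 + (-225059 - 1*(-217244)))/(487397 - 19703) = (-320571 + (-225059 + 217244))/467694 = (-320571 - 7815)*(1/467694) = -328386*1/467694 = -54731/77949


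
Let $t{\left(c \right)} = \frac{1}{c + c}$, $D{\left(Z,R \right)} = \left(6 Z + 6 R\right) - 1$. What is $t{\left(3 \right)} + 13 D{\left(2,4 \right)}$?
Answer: $\frac{2731}{6} \approx 455.17$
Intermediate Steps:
$D{\left(Z,R \right)} = -1 + 6 R + 6 Z$ ($D{\left(Z,R \right)} = \left(6 R + 6 Z\right) - 1 = -1 + 6 R + 6 Z$)
$t{\left(c \right)} = \frac{1}{2 c}$
$t{\left(3 \right)} + 13 D{\left(2,4 \right)} = \frac{1}{2 \cdot 3} + 13 \left(-1 + 6 \cdot 4 + 6 \cdot 2\right) = \frac{1}{2} \cdot \frac{1}{3} + 13 \left(-1 + 24 + 12\right) = \frac{1}{6} + 13 \cdot 35 = \frac{1}{6} + 455 = \frac{2731}{6}$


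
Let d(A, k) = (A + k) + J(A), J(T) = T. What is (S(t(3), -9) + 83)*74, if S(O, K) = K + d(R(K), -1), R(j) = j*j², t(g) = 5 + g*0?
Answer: -102490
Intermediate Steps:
t(g) = 5 (t(g) = 5 + 0 = 5)
R(j) = j³
d(A, k) = k + 2*A (d(A, k) = (A + k) + A = k + 2*A)
S(O, K) = -1 + K + 2*K³ (S(O, K) = K + (-1 + 2*K³) = -1 + K + 2*K³)
(S(t(3), -9) + 83)*74 = ((-1 - 9 + 2*(-9)³) + 83)*74 = ((-1 - 9 + 2*(-729)) + 83)*74 = ((-1 - 9 - 1458) + 83)*74 = (-1468 + 83)*74 = -1385*74 = -102490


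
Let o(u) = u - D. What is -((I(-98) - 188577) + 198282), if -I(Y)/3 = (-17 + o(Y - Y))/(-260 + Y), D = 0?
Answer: -3474339/358 ≈ -9704.9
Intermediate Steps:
o(u) = u (o(u) = u - 1*0 = u + 0 = u)
I(Y) = 51/(-260 + Y) (I(Y) = -3*(-17 + (Y - Y))/(-260 + Y) = -3*(-17 + 0)/(-260 + Y) = -(-51)/(-260 + Y) = 51/(-260 + Y))
-((I(-98) - 188577) + 198282) = -((51/(-260 - 98) - 188577) + 198282) = -((51/(-358) - 188577) + 198282) = -((51*(-1/358) - 188577) + 198282) = -((-51/358 - 188577) + 198282) = -(-67510617/358 + 198282) = -1*3474339/358 = -3474339/358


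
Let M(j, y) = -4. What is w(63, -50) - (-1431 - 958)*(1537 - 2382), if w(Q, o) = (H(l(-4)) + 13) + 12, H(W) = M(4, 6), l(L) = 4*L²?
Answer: -2018684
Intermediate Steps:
H(W) = -4
w(Q, o) = 21 (w(Q, o) = (-4 + 13) + 12 = 9 + 12 = 21)
w(63, -50) - (-1431 - 958)*(1537 - 2382) = 21 - (-1431 - 958)*(1537 - 2382) = 21 - (-2389)*(-845) = 21 - 1*2018705 = 21 - 2018705 = -2018684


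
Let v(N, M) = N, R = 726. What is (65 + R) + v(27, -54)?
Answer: 818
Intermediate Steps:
(65 + R) + v(27, -54) = (65 + 726) + 27 = 791 + 27 = 818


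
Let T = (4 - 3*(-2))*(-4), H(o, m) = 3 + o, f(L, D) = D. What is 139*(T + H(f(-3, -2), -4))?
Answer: -5421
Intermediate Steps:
T = -40 (T = (4 + 6)*(-4) = 10*(-4) = -40)
139*(T + H(f(-3, -2), -4)) = 139*(-40 + (3 - 2)) = 139*(-40 + 1) = 139*(-39) = -5421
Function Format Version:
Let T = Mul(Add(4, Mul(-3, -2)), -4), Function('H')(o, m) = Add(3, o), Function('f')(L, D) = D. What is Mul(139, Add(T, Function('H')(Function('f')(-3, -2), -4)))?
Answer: -5421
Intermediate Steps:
T = -40 (T = Mul(Add(4, 6), -4) = Mul(10, -4) = -40)
Mul(139, Add(T, Function('H')(Function('f')(-3, -2), -4))) = Mul(139, Add(-40, Add(3, -2))) = Mul(139, Add(-40, 1)) = Mul(139, -39) = -5421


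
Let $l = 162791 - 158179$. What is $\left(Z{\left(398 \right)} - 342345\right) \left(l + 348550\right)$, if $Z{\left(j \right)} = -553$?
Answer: $-121098543476$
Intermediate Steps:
$l = 4612$
$\left(Z{\left(398 \right)} - 342345\right) \left(l + 348550\right) = \left(-553 - 342345\right) \left(4612 + 348550\right) = \left(-342898\right) 353162 = -121098543476$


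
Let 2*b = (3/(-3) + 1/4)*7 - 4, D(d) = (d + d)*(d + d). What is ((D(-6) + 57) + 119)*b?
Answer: -1480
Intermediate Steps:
D(d) = 4*d**2 (D(d) = (2*d)*(2*d) = 4*d**2)
b = -37/8 (b = ((3/(-3) + 1/4)*7 - 4)/2 = ((3*(-1/3) + 1*(1/4))*7 - 4)/2 = ((-1 + 1/4)*7 - 4)/2 = (-3/4*7 - 4)/2 = (-21/4 - 4)/2 = (1/2)*(-37/4) = -37/8 ≈ -4.6250)
((D(-6) + 57) + 119)*b = ((4*(-6)**2 + 57) + 119)*(-37/8) = ((4*36 + 57) + 119)*(-37/8) = ((144 + 57) + 119)*(-37/8) = (201 + 119)*(-37/8) = 320*(-37/8) = -1480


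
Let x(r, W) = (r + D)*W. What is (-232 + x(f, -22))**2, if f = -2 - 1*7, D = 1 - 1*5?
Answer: 2916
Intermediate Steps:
D = -4 (D = 1 - 5 = -4)
f = -9 (f = -2 - 7 = -9)
x(r, W) = W*(-4 + r) (x(r, W) = (r - 4)*W = (-4 + r)*W = W*(-4 + r))
(-232 + x(f, -22))**2 = (-232 - 22*(-4 - 9))**2 = (-232 - 22*(-13))**2 = (-232 + 286)**2 = 54**2 = 2916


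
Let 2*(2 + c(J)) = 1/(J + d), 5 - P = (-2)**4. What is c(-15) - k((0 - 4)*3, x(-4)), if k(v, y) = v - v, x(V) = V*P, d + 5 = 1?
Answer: -77/38 ≈ -2.0263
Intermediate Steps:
P = -11 (P = 5 - 1*(-2)**4 = 5 - 1*16 = 5 - 16 = -11)
d = -4 (d = -5 + 1 = -4)
x(V) = -11*V (x(V) = V*(-11) = -11*V)
k(v, y) = 0
c(J) = -2 + 1/(2*(-4 + J)) (c(J) = -2 + 1/(2*(J - 4)) = -2 + 1/(2*(-4 + J)))
c(-15) - k((0 - 4)*3, x(-4)) = (17 - 4*(-15))/(2*(-4 - 15)) - 1*0 = (1/2)*(17 + 60)/(-19) + 0 = (1/2)*(-1/19)*77 + 0 = -77/38 + 0 = -77/38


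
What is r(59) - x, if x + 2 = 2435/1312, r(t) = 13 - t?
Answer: -60163/1312 ≈ -45.856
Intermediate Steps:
x = -189/1312 (x = -2 + 2435/1312 = -189/1312 ≈ -0.14405)
r(59) - x = (13 - 1*59) - 1*(-189/1312) = (13 - 59) + 189/1312 = -46 + 189/1312 = -60163/1312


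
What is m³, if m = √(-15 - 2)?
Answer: -17*I*√17 ≈ -70.093*I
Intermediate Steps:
m = I*√17 (m = √(-17) = I*√17 ≈ 4.1231*I)
m³ = (I*√17)³ = -17*I*√17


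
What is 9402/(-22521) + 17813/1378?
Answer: 129403539/10344646 ≈ 12.509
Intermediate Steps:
9402/(-22521) + 17813/1378 = 9402*(-1/22521) + 17813*(1/1378) = -3134/7507 + 17813/1378 = 129403539/10344646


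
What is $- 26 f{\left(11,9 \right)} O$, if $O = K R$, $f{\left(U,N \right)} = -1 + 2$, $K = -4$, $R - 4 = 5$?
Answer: $936$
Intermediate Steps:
$R = 9$ ($R = 4 + 5 = 9$)
$f{\left(U,N \right)} = 1$
$O = -36$ ($O = \left(-4\right) 9 = -36$)
$- 26 f{\left(11,9 \right)} O = \left(-26\right) 1 \left(-36\right) = \left(-26\right) \left(-36\right) = 936$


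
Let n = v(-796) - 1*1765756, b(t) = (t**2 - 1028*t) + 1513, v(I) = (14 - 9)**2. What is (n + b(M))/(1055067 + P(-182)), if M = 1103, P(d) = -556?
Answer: -1681493/1054511 ≈ -1.5946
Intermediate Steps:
v(I) = 25 (v(I) = 5**2 = 25)
b(t) = 1513 + t**2 - 1028*t
n = -1765731 (n = 25 - 1*1765756 = 25 - 1765756 = -1765731)
(n + b(M))/(1055067 + P(-182)) = (-1765731 + (1513 + 1103**2 - 1028*1103))/(1055067 - 556) = (-1765731 + (1513 + 1216609 - 1133884))/1054511 = (-1765731 + 84238)*(1/1054511) = -1681493*1/1054511 = -1681493/1054511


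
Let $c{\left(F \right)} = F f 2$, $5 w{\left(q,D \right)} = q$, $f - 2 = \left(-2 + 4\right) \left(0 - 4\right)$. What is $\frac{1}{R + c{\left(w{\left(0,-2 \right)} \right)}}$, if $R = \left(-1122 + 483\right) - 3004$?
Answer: $- \frac{1}{3643} \approx -0.0002745$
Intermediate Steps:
$f = -6$ ($f = 2 + \left(-2 + 4\right) \left(0 - 4\right) = 2 + 2 \left(-4\right) = 2 - 8 = -6$)
$w{\left(q,D \right)} = \frac{q}{5}$
$c{\left(F \right)} = - 12 F$ ($c{\left(F \right)} = F \left(-6\right) 2 = - 6 F 2 = - 12 F$)
$R = -3643$ ($R = -639 - 3004 = -3643$)
$\frac{1}{R + c{\left(w{\left(0,-2 \right)} \right)}} = \frac{1}{-3643 - 12 \cdot \frac{1}{5} \cdot 0} = \frac{1}{-3643 - 0} = \frac{1}{-3643 + 0} = \frac{1}{-3643} = - \frac{1}{3643}$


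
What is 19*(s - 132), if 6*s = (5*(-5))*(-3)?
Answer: -4541/2 ≈ -2270.5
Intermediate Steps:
s = 25/2 (s = ((5*(-5))*(-3))/6 = (-25*(-3))/6 = (⅙)*75 = 25/2 ≈ 12.500)
19*(s - 132) = 19*(25/2 - 132) = 19*(-239/2) = -4541/2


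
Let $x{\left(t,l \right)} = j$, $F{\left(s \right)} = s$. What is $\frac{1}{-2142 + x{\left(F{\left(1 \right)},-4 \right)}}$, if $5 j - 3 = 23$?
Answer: $- \frac{5}{10684} \approx -0.00046799$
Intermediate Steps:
$j = \frac{26}{5}$ ($j = \frac{3}{5} + \frac{1}{5} \cdot 23 = \frac{3}{5} + \frac{23}{5} = \frac{26}{5} \approx 5.2$)
$x{\left(t,l \right)} = \frac{26}{5}$
$\frac{1}{-2142 + x{\left(F{\left(1 \right)},-4 \right)}} = \frac{1}{-2142 + \frac{26}{5}} = \frac{1}{- \frac{10684}{5}} = - \frac{5}{10684}$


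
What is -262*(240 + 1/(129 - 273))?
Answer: -4527229/72 ≈ -62878.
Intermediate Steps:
-262*(240 + 1/(129 - 273)) = -262*(240 + 1/(-144)) = -262*(240 - 1/144) = -262*34559/144 = -4527229/72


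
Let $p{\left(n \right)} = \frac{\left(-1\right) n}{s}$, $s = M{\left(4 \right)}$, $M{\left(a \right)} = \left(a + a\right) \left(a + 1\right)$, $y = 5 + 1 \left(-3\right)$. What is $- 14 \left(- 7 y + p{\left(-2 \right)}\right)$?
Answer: $\frac{1953}{10} \approx 195.3$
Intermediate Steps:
$y = 2$ ($y = 5 - 3 = 2$)
$M{\left(a \right)} = 2 a \left(1 + a\right)$
$s = 40$ ($s = 2 \cdot 4 \left(1 + 4\right) = 2 \cdot 4 \cdot 5 = 40$)
$p{\left(n \right)} = - \frac{n}{40}$ ($p{\left(n \right)} = \frac{\left(-1\right) n}{40} = - n \frac{1}{40} = - \frac{n}{40}$)
$- 14 \left(- 7 y + p{\left(-2 \right)}\right) = - 14 \left(\left(-7\right) 2 - - \frac{1}{20}\right) = - 14 \left(-14 + \frac{1}{20}\right) = \left(-14\right) \left(- \frac{279}{20}\right) = \frac{1953}{10}$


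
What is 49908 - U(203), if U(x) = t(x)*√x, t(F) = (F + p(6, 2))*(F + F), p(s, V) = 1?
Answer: 49908 - 82824*√203 ≈ -1.1302e+6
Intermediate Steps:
t(F) = 2*F*(1 + F) (t(F) = (F + 1)*(F + F) = (1 + F)*(2*F) = 2*F*(1 + F))
U(x) = 2*x^(3/2)*(1 + x) (U(x) = (2*x*(1 + x))*√x = 2*x^(3/2)*(1 + x))
49908 - U(203) = 49908 - 2*203^(3/2)*(1 + 203) = 49908 - 2*203*√203*204 = 49908 - 82824*√203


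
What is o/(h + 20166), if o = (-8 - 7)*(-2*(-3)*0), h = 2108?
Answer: 0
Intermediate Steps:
o = 0 (o = -90*0 = -15*0 = 0)
o/(h + 20166) = 0/(2108 + 20166) = 0/22274 = 0*(1/22274) = 0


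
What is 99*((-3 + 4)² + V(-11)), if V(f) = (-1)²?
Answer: 198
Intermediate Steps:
V(f) = 1
99*((-3 + 4)² + V(-11)) = 99*((-3 + 4)² + 1) = 99*(1² + 1) = 99*(1 + 1) = 99*2 = 198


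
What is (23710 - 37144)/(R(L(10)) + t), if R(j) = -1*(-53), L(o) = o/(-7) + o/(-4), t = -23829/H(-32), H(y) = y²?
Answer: -13756416/30443 ≈ -451.87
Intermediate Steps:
t = -23829/1024 (t = -23829/((-32)²) = -23829/1024 ≈ -23.271)
L(o) = -11*o/28 (L(o) = o*(-⅐) + o*(-¼) = -o/7 - o/4 = -11*o/28)
R(j) = 53
(23710 - 37144)/(R(L(10)) + t) = (23710 - 37144)/(53 - 23829/1024) = -13434/30443/1024 = -13434*1024/30443 = -13756416/30443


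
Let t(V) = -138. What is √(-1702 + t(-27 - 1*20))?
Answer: 4*I*√115 ≈ 42.895*I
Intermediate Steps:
√(-1702 + t(-27 - 1*20)) = √(-1702 - 138) = √(-1840) = 4*I*√115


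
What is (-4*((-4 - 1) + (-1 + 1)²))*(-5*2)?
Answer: -200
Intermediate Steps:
(-4*((-4 - 1) + (-1 + 1)²))*(-5*2) = -4*(-5 + 0²)*(-10) = -4*(-5 + 0)*(-10) = -4*(-5)*(-10) = 20*(-10) = -200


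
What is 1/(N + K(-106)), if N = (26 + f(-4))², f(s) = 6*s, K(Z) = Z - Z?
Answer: ¼ ≈ 0.25000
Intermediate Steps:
K(Z) = 0
N = 4 (N = (26 + 6*(-4))² = (26 - 24)² = 2² = 4)
1/(N + K(-106)) = 1/(4 + 0) = 1/4 = ¼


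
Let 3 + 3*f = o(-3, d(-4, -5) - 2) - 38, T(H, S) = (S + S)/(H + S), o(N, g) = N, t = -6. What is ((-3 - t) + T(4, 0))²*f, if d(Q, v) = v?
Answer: -132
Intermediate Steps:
T(H, S) = 2*S/(H + S) (T(H, S) = (2*S)/(H + S) = 2*S/(H + S))
f = -44/3 (f = -1 + (-3 - 38)/3 = -1 + (⅓)*(-41) = -1 - 41/3 = -44/3 ≈ -14.667)
((-3 - t) + T(4, 0))²*f = ((-3 - 1*(-6)) + 2*0/(4 + 0))²*(-44/3) = ((-3 + 6) + 2*0/4)²*(-44/3) = (3 + 2*0*(¼))²*(-44/3) = (3 + 0)²*(-44/3) = 3²*(-44/3) = 9*(-44/3) = -132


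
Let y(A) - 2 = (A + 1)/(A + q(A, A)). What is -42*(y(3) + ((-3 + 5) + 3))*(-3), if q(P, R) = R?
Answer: 966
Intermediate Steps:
y(A) = 2 + (1 + A)/(2*A) (y(A) = 2 + (A + 1)/(A + A) = 2 + (1 + A)/((2*A)) = 2 + (1 + A)*(1/(2*A)) = 2 + (1 + A)/(2*A))
-42*(y(3) + ((-3 + 5) + 3))*(-3) = -42*((½)*(1 + 5*3)/3 + ((-3 + 5) + 3))*(-3) = -42*((½)*(⅓)*(1 + 15) + (2 + 3))*(-3) = -42*((½)*(⅓)*16 + 5)*(-3) = -42*(8/3 + 5)*(-3) = -322*(-3) = -42*(-23) = 966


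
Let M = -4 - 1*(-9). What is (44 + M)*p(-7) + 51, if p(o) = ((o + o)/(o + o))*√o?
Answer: 51 + 49*I*√7 ≈ 51.0 + 129.64*I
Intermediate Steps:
M = 5 (M = -4 + 9 = 5)
p(o) = √o (p(o) = ((2*o)/((2*o)))*√o = ((2*o)*(1/(2*o)))*√o = 1*√o = √o)
(44 + M)*p(-7) + 51 = (44 + 5)*√(-7) + 51 = 49*(I*√7) + 51 = 49*I*√7 + 51 = 51 + 49*I*√7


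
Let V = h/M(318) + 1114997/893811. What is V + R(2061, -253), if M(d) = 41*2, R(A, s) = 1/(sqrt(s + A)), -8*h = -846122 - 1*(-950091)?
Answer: -92197197827/586340016 + sqrt(113)/452 ≈ -157.22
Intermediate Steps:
h = -103969/8 (h = -(-846122 - 1*(-950091))/8 = -(-846122 + 950091)/8 = -1/8*103969 = -103969/8 ≈ -12996.)
R(A, s) = 1/sqrt(A + s) (R(A, s) = 1/(sqrt(A + s)) = 1/sqrt(A + s))
M(d) = 82
V = -92197197827/586340016 (V = -103969/8/82 + 1114997/893811 = -103969/8*1/82 + 1114997*(1/893811) = -103969/656 + 1114997/893811 = -92197197827/586340016 ≈ -157.24)
V + R(2061, -253) = -92197197827/586340016 + 1/sqrt(2061 - 253) = -92197197827/586340016 + 1/sqrt(1808) = -92197197827/586340016 + sqrt(113)/452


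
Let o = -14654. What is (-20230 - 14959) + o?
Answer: -49843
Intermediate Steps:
(-20230 - 14959) + o = (-20230 - 14959) - 14654 = -35189 - 14654 = -49843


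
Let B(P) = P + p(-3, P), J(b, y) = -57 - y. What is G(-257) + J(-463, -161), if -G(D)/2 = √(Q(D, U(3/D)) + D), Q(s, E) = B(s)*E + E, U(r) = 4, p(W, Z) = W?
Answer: 104 - 2*I*√1293 ≈ 104.0 - 71.917*I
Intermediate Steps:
B(P) = -3 + P (B(P) = P - 3 = -3 + P)
Q(s, E) = E + E*(-3 + s) (Q(s, E) = (-3 + s)*E + E = E*(-3 + s) + E = E + E*(-3 + s))
G(D) = -2*√(-8 + 5*D) (G(D) = -2*√(4*(-2 + D) + D) = -2*√((-8 + 4*D) + D) = -2*√(-8 + 5*D))
G(-257) + J(-463, -161) = -2*√(-8 + 5*(-257)) + (-57 - 1*(-161)) = -2*√(-8 - 1285) + (-57 + 161) = -2*I*√1293 + 104 = 104 - 2*I*√1293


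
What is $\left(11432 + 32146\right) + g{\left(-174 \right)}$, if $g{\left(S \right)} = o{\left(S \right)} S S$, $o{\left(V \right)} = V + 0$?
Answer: $-5224446$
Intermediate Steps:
$o{\left(V \right)} = V$
$g{\left(S \right)} = S^{3}$ ($g{\left(S \right)} = S S S = S^{2} S = S^{3}$)
$\left(11432 + 32146\right) + g{\left(-174 \right)} = \left(11432 + 32146\right) + \left(-174\right)^{3} = 43578 - 5268024 = -5224446$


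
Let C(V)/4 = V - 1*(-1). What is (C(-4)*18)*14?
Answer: -3024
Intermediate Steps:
C(V) = 4 + 4*V (C(V) = 4*(V - 1*(-1)) = 4*(V + 1) = 4*(1 + V) = 4 + 4*V)
(C(-4)*18)*14 = ((4 + 4*(-4))*18)*14 = ((4 - 16)*18)*14 = -12*18*14 = -216*14 = -3024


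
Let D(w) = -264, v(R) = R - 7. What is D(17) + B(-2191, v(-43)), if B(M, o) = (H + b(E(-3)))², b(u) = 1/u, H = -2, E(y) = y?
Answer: -2327/9 ≈ -258.56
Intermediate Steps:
v(R) = -7 + R
b(u) = 1/u
B(M, o) = 49/9 (B(M, o) = (-2 + 1/(-3))² = (-2 - ⅓)² = (-7/3)² = 49/9)
D(17) + B(-2191, v(-43)) = -264 + 49/9 = -2327/9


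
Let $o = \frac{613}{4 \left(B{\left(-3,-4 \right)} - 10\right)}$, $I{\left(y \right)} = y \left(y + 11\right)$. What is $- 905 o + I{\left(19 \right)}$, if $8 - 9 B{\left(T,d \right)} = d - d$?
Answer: $\frac{5179845}{328} \approx 15792.0$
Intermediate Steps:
$B{\left(T,d \right)} = \frac{8}{9}$ ($B{\left(T,d \right)} = \frac{8}{9} - \frac{d - d}{9} = \frac{8}{9} - 0 = \frac{8}{9} + 0 = \frac{8}{9}$)
$I{\left(y \right)} = y \left(11 + y\right)$
$o = - \frac{5517}{328}$ ($o = \frac{613}{4 \left(\frac{8}{9} - 10\right)} = \frac{613}{4 \left(- \frac{82}{9}\right)} = \frac{613}{- \frac{328}{9}} = 613 \left(- \frac{9}{328}\right) = - \frac{5517}{328} \approx -16.82$)
$- 905 o + I{\left(19 \right)} = \left(-905\right) \left(- \frac{5517}{328}\right) + 19 \left(11 + 19\right) = \frac{4992885}{328} + 19 \cdot 30 = \frac{4992885}{328} + 570 = \frac{5179845}{328}$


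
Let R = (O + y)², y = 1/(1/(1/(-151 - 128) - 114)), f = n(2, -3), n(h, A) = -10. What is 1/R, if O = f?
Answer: 77841/1196952409 ≈ 6.5033e-5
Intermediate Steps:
f = -10
O = -10
y = -31807/279 (y = 1/(1/(1/(-279) - 114)) = 1/(1/(-1/279 - 114)) = 1/(1/(-31807/279)) = 1/(-279/31807) = -31807/279 ≈ -114.00)
R = 1196952409/77841 (R = (-10 - 31807/279)² = (-34597/279)² = 1196952409/77841 ≈ 15377.)
1/R = 1/(1196952409/77841) = 77841/1196952409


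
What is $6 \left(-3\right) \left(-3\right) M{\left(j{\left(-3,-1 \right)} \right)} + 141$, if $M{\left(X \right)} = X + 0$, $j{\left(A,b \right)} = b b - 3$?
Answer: $33$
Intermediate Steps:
$j{\left(A,b \right)} = -3 + b^{2}$ ($j{\left(A,b \right)} = b^{2} - 3 = -3 + b^{2}$)
$M{\left(X \right)} = X$
$6 \left(-3\right) \left(-3\right) M{\left(j{\left(-3,-1 \right)} \right)} + 141 = 6 \left(-3\right) \left(-3\right) \left(-3 + \left(-1\right)^{2}\right) + 141 = \left(-18\right) \left(-3\right) \left(-3 + 1\right) + 141 = 54 \left(-2\right) + 141 = -108 + 141 = 33$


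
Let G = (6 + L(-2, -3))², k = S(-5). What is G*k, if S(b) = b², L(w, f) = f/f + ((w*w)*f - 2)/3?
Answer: 1225/9 ≈ 136.11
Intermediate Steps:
L(w, f) = ⅓ + f*w²/3 (L(w, f) = 1 + (w²*f - 2)*(⅓) = 1 + (f*w² - 2)*(⅓) = 1 + (-2 + f*w²)*(⅓) = 1 + (-⅔ + f*w²/3) = ⅓ + f*w²/3)
k = 25 (k = (-5)² = 25)
G = 49/9 (G = (6 + (⅓ + (⅓)*(-3)*(-2)²))² = (6 + (⅓ + (⅓)*(-3)*4))² = (6 + (⅓ - 4))² = (6 - 11/3)² = (7/3)² = 49/9 ≈ 5.4444)
G*k = (49/9)*25 = 1225/9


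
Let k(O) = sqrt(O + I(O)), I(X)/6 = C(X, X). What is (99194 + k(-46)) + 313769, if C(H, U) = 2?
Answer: 412963 + I*sqrt(34) ≈ 4.1296e+5 + 5.831*I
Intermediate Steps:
I(X) = 12 (I(X) = 6*2 = 12)
k(O) = sqrt(12 + O) (k(O) = sqrt(O + 12) = sqrt(12 + O))
(99194 + k(-46)) + 313769 = (99194 + sqrt(12 - 46)) + 313769 = (99194 + sqrt(-34)) + 313769 = (99194 + I*sqrt(34)) + 313769 = 412963 + I*sqrt(34)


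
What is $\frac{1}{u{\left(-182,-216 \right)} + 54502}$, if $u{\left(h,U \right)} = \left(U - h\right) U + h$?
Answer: $\frac{1}{61664} \approx 1.6217 \cdot 10^{-5}$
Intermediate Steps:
$u{\left(h,U \right)} = h + U \left(U - h\right)$ ($u{\left(h,U \right)} = U \left(U - h\right) + h = h + U \left(U - h\right)$)
$\frac{1}{u{\left(-182,-216 \right)} + 54502} = \frac{1}{\left(-182 + \left(-216\right)^{2} - \left(-216\right) \left(-182\right)\right) + 54502} = \frac{1}{\left(-182 + 46656 - 39312\right) + 54502} = \frac{1}{7162 + 54502} = \frac{1}{61664}$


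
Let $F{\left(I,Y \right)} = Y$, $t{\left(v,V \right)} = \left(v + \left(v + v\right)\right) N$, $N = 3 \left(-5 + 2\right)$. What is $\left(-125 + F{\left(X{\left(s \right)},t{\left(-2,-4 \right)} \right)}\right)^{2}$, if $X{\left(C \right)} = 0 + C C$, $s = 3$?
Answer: $5041$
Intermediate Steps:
$N = -9$ ($N = 3 \left(-3\right) = -9$)
$X{\left(C \right)} = C^{2}$ ($X{\left(C \right)} = 0 + C^{2} = C^{2}$)
$t{\left(v,V \right)} = - 27 v$ ($t{\left(v,V \right)} = \left(v + \left(v + v\right)\right) \left(-9\right) = \left(v + 2 v\right) \left(-9\right) = 3 v \left(-9\right) = - 27 v$)
$\left(-125 + F{\left(X{\left(s \right)},t{\left(-2,-4 \right)} \right)}\right)^{2} = \left(-125 - -54\right)^{2} = \left(-125 + 54\right)^{2} = \left(-71\right)^{2} = 5041$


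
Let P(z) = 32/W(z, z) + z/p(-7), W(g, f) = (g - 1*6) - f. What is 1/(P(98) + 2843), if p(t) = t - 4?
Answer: 33/93349 ≈ 0.00035351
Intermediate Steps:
p(t) = -4 + t
W(g, f) = -6 + g - f (W(g, f) = (g - 6) - f = (-6 + g) - f = -6 + g - f)
P(z) = -16/3 - z/11 (P(z) = 32/(-6 + z - z) + z/(-4 - 7) = 32/(-6) + z/(-11) = 32*(-⅙) + z*(-1/11) = -16/3 - z/11)
1/(P(98) + 2843) = 1/((-16/3 - 1/11*98) + 2843) = 1/((-16/3 - 98/11) + 2843) = 1/(-470/33 + 2843) = 1/(93349/33) = 33/93349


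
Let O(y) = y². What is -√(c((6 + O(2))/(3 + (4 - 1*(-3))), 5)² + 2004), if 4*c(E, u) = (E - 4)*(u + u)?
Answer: -√8241/2 ≈ -45.390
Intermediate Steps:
c(E, u) = u*(-4 + E)/2 (c(E, u) = ((E - 4)*(u + u))/4 = ((-4 + E)*(2*u))/4 = (2*u*(-4 + E))/4 = u*(-4 + E)/2)
-√(c((6 + O(2))/(3 + (4 - 1*(-3))), 5)² + 2004) = -√(((½)*5*(-4 + (6 + 2²)/(3 + (4 - 1*(-3)))))² + 2004) = -√(((½)*5*(-4 + (6 + 4)/(3 + (4 + 3))))² + 2004) = -√(((½)*5*(-4 + 10/(3 + 7)))² + 2004) = -√(((½)*5*(-4 + 10/10))² + 2004) = -√(((½)*5*(-4 + 10*(⅒)))² + 2004) = -√(((½)*5*(-4 + 1))² + 2004) = -√(((½)*5*(-3))² + 2004) = -√((-15/2)² + 2004) = -√(225/4 + 2004) = -√(8241/4) = -√8241/2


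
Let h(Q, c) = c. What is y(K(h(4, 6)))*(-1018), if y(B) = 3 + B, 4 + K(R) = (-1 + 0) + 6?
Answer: -4072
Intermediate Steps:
K(R) = 1 (K(R) = -4 + ((-1 + 0) + 6) = -4 + (-1 + 6) = -4 + 5 = 1)
y(K(h(4, 6)))*(-1018) = (3 + 1)*(-1018) = 4*(-1018) = -4072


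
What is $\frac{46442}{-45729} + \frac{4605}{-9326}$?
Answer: $- \frac{643700137}{426468654} \approx -1.5094$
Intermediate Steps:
$\frac{46442}{-45729} + \frac{4605}{-9326} = 46442 \left(- \frac{1}{45729}\right) + 4605 \left(- \frac{1}{9326}\right) = - \frac{46442}{45729} - \frac{4605}{9326} = - \frac{643700137}{426468654}$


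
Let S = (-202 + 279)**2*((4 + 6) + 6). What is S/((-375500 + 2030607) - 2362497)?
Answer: -47432/353695 ≈ -0.13410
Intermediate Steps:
S = 94864 (S = 77**2*(10 + 6) = 5929*16 = 94864)
S/((-375500 + 2030607) - 2362497) = 94864/((-375500 + 2030607) - 2362497) = 94864/(1655107 - 2362497) = 94864/(-707390) = 94864*(-1/707390) = -47432/353695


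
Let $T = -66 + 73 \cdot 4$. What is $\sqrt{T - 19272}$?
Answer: $i \sqrt{19046} \approx 138.01 i$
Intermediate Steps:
$T = 226$ ($T = -66 + 292 = 226$)
$\sqrt{T - 19272} = \sqrt{226 - 19272} = \sqrt{-19046} = i \sqrt{19046}$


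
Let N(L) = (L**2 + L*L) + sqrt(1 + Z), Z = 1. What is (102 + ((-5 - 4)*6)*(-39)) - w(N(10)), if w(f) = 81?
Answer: 2127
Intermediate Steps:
N(L) = sqrt(2) + 2*L**2 (N(L) = (L**2 + L*L) + sqrt(1 + 1) = (L**2 + L**2) + sqrt(2) = 2*L**2 + sqrt(2) = sqrt(2) + 2*L**2)
(102 + ((-5 - 4)*6)*(-39)) - w(N(10)) = (102 + ((-5 - 4)*6)*(-39)) - 1*81 = (102 - 9*6*(-39)) - 81 = (102 - 54*(-39)) - 81 = (102 + 2106) - 81 = 2208 - 81 = 2127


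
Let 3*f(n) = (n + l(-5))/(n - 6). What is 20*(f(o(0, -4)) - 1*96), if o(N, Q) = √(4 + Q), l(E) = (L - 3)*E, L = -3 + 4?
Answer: -17380/9 ≈ -1931.1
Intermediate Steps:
L = 1
l(E) = -2*E (l(E) = (1 - 3)*E = -2*E)
f(n) = (10 + n)/(3*(-6 + n)) (f(n) = ((n - 2*(-5))/(n - 6))/3 = ((n + 10)/(-6 + n))/3 = ((10 + n)/(-6 + n))/3 = (10 + n)/(3*(-6 + n)))
20*(f(o(0, -4)) - 1*96) = 20*((10 + √(4 - 4))/(3*(-6 + √(4 - 4))) - 1*96) = 20*((10 + √0)/(3*(-6 + √0)) - 96) = 20*((10 + 0)/(3*(-6 + 0)) - 96) = 20*((⅓)*10/(-6) - 96) = 20*((⅓)*(-⅙)*10 - 96) = 20*(-5/9 - 96) = 20*(-869/9) = -17380/9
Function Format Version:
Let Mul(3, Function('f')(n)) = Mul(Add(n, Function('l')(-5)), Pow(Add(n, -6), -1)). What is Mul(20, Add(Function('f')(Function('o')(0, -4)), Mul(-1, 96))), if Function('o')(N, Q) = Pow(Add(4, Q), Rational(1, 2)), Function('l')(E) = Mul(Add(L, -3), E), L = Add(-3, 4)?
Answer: Rational(-17380, 9) ≈ -1931.1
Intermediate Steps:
L = 1
Function('l')(E) = Mul(-2, E) (Function('l')(E) = Mul(Add(1, -3), E) = Mul(-2, E))
Function('f')(n) = Mul(Rational(1, 3), Pow(Add(-6, n), -1), Add(10, n)) (Function('f')(n) = Mul(Rational(1, 3), Mul(Add(n, Mul(-2, -5)), Pow(Add(n, -6), -1))) = Mul(Rational(1, 3), Mul(Add(n, 10), Pow(Add(-6, n), -1))) = Mul(Rational(1, 3), Mul(Add(10, n), Pow(Add(-6, n), -1))) = Mul(Rational(1, 3), Mul(Pow(Add(-6, n), -1), Add(10, n))) = Mul(Rational(1, 3), Pow(Add(-6, n), -1), Add(10, n)))
Mul(20, Add(Function('f')(Function('o')(0, -4)), Mul(-1, 96))) = Mul(20, Add(Mul(Rational(1, 3), Pow(Add(-6, Pow(Add(4, -4), Rational(1, 2))), -1), Add(10, Pow(Add(4, -4), Rational(1, 2)))), Mul(-1, 96))) = Mul(20, Add(Mul(Rational(1, 3), Pow(Add(-6, Pow(0, Rational(1, 2))), -1), Add(10, Pow(0, Rational(1, 2)))), -96)) = Mul(20, Add(Mul(Rational(1, 3), Pow(Add(-6, 0), -1), Add(10, 0)), -96)) = Mul(20, Add(Mul(Rational(1, 3), Pow(-6, -1), 10), -96)) = Mul(20, Add(Mul(Rational(1, 3), Rational(-1, 6), 10), -96)) = Mul(20, Add(Rational(-5, 9), -96)) = Mul(20, Rational(-869, 9)) = Rational(-17380, 9)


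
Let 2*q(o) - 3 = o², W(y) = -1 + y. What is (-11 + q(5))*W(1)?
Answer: 0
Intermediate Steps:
q(o) = 3/2 + o²/2
(-11 + q(5))*W(1) = (-11 + (3/2 + (½)*5²))*(-1 + 1) = (-11 + (3/2 + (½)*25))*0 = (-11 + (3/2 + 25/2))*0 = (-11 + 14)*0 = 3*0 = 0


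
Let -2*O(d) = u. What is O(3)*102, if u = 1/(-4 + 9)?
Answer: -51/5 ≈ -10.200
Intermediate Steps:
u = ⅕ (u = 1/5 = ⅕ ≈ 0.20000)
O(d) = -⅒ (O(d) = -½*⅕ = -⅒)
O(3)*102 = -⅒*102 = -51/5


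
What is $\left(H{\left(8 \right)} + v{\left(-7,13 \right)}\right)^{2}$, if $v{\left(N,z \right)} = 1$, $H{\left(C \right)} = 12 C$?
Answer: $9409$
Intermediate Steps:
$\left(H{\left(8 \right)} + v{\left(-7,13 \right)}\right)^{2} = \left(12 \cdot 8 + 1\right)^{2} = \left(96 + 1\right)^{2} = 97^{2} = 9409$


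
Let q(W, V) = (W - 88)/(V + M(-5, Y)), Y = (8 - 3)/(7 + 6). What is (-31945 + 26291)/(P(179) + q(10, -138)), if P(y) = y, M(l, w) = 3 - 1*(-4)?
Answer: -740674/23527 ≈ -31.482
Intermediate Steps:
Y = 5/13 ≈ 0.38462
M(l, w) = 7 (M(l, w) = 3 + 4 = 7)
q(W, V) = (-88 + W)/(7 + V) (q(W, V) = (W - 88)/(V + 7) = (-88 + W)/(7 + V))
(-31945 + 26291)/(P(179) + q(10, -138)) = (-31945 + 26291)/(179 + (-88 + 10)/(7 - 138)) = -5654/(179 - 78/(-131)) = -5654/(179 - 1/131*(-78)) = -5654/(179 + 78/131) = -5654/23527/131 = -5654*131/23527 = -740674/23527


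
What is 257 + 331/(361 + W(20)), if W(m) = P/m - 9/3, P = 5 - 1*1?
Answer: 461942/1791 ≈ 257.92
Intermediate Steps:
P = 4 (P = 5 - 1 = 4)
W(m) = -3 + 4/m (W(m) = 4/m - 9/3 = 4/m - 9*1/3 = 4/m - 3 = -3 + 4/m)
257 + 331/(361 + W(20)) = 257 + 331/(361 + (-3 + 4/20)) = 257 + 331/(361 + (-3 + 4*(1/20))) = 257 + 331/(361 + (-3 + 1/5)) = 257 + 331/(361 - 14/5) = 257 + 331/(1791/5) = 257 + (5/1791)*331 = 257 + 1655/1791 = 461942/1791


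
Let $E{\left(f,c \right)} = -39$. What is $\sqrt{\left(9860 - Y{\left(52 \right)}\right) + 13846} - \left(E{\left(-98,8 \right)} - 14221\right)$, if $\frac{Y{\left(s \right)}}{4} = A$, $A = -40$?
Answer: $14260 + \sqrt{23866} \approx 14414.0$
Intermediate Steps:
$Y{\left(s \right)} = -160$ ($Y{\left(s \right)} = 4 \left(-40\right) = -160$)
$\sqrt{\left(9860 - Y{\left(52 \right)}\right) + 13846} - \left(E{\left(-98,8 \right)} - 14221\right) = \sqrt{\left(9860 - -160\right) + 13846} - \left(-39 - 14221\right) = \sqrt{\left(9860 + 160\right) + 13846} - -14260 = \sqrt{10020 + 13846} + 14260 = \sqrt{23866} + 14260 = 14260 + \sqrt{23866}$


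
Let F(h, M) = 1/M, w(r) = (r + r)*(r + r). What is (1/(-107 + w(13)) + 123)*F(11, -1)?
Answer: -69988/569 ≈ -123.00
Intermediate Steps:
w(r) = 4*r² (w(r) = (2*r)*(2*r) = 4*r²)
(1/(-107 + w(13)) + 123)*F(11, -1) = (1/(-107 + 4*13²) + 123)/(-1) = (1/(-107 + 4*169) + 123)*(-1) = (1/(-107 + 676) + 123)*(-1) = (1/569 + 123)*(-1) = (69988/569)*(-1) = -69988/569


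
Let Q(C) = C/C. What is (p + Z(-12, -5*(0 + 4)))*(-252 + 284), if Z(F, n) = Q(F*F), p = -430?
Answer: -13728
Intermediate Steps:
Q(C) = 1
Z(F, n) = 1
(p + Z(-12, -5*(0 + 4)))*(-252 + 284) = (-430 + 1)*(-252 + 284) = -429*32 = -13728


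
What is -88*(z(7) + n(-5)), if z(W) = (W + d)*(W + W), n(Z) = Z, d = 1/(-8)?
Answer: -8030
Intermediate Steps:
d = -1/8 ≈ -0.12500
z(W) = 2*W*(-1/8 + W) (z(W) = (W - 1/8)*(W + W) = (-1/8 + W)*(2*W) = 2*W*(-1/8 + W))
-88*(z(7) + n(-5)) = -88*((1/4)*7*(-1 + 8*7) - 5) = -88*((1/4)*7*(-1 + 56) - 5) = -88*((1/4)*7*55 - 5) = -88*(385/4 - 5) = -88*365/4 = -8030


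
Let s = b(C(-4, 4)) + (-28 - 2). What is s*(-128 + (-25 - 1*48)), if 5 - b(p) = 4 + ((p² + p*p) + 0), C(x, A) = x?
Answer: 12261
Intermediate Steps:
b(p) = 1 - 2*p² (b(p) = 5 - (4 + ((p² + p*p) + 0)) = 5 - (4 + ((p² + p²) + 0)) = 5 - (4 + (2*p² + 0)) = 5 - (4 + 2*p²) = 5 + (-4 - 2*p²) = 1 - 2*p²)
s = -61 (s = (1 - 2*(-4)²) + (-28 - 2) = (1 - 2*16) - 30 = (1 - 32) - 30 = -31 - 30 = -61)
s*(-128 + (-25 - 1*48)) = -61*(-128 + (-25 - 1*48)) = -61*(-128 + (-25 - 48)) = -61*(-128 - 73) = -61*(-201) = 12261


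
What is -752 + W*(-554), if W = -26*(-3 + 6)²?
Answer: 128884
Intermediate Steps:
W = -234 (W = -26*3² = -26*9 = -234)
-752 + W*(-554) = -752 - 234*(-554) = -752 + 129636 = 128884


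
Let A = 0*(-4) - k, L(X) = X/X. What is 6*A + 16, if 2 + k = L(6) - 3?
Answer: 40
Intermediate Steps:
L(X) = 1
k = -4 (k = -2 + (1 - 3) = -2 - 2 = -4)
A = 4 (A = 0*(-4) - 1*(-4) = 0 + 4 = 4)
6*A + 16 = 6*4 + 16 = 24 + 16 = 40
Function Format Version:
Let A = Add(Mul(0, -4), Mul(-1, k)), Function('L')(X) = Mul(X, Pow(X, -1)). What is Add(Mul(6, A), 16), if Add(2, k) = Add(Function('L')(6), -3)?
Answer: 40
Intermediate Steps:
Function('L')(X) = 1
k = -4 (k = Add(-2, Add(1, -3)) = Add(-2, -2) = -4)
A = 4 (A = Add(Mul(0, -4), Mul(-1, -4)) = Add(0, 4) = 4)
Add(Mul(6, A), 16) = Add(Mul(6, 4), 16) = Add(24, 16) = 40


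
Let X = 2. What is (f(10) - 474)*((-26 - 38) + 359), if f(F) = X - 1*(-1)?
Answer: -138945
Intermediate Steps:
f(F) = 3 (f(F) = 2 - 1*(-1) = 2 + 1 = 3)
(f(10) - 474)*((-26 - 38) + 359) = (3 - 474)*((-26 - 38) + 359) = -471*(-64 + 359) = -471*295 = -138945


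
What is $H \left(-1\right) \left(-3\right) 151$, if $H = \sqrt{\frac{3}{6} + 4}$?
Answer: $\frac{1359 \sqrt{2}}{2} \approx 960.96$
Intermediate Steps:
$H = \frac{3 \sqrt{2}}{2}$ ($H = \sqrt{3 \cdot \frac{1}{6} + 4} = \sqrt{\frac{1}{2} + 4} = \sqrt{\frac{9}{2}} = \frac{3 \sqrt{2}}{2} \approx 2.1213$)
$H \left(-1\right) \left(-3\right) 151 = \frac{3 \sqrt{2}}{2} \left(-1\right) \left(-3\right) 151 = - \frac{3 \sqrt{2}}{2} \left(-3\right) 151 = \frac{9 \sqrt{2}}{2} \cdot 151 = \frac{1359 \sqrt{2}}{2}$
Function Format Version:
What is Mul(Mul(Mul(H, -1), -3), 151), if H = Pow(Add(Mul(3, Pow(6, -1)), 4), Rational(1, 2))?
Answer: Mul(Rational(1359, 2), Pow(2, Rational(1, 2))) ≈ 960.96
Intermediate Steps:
H = Mul(Rational(3, 2), Pow(2, Rational(1, 2))) (H = Pow(Add(Mul(3, Rational(1, 6)), 4), Rational(1, 2)) = Pow(Add(Rational(1, 2), 4), Rational(1, 2)) = Pow(Rational(9, 2), Rational(1, 2)) = Mul(Rational(3, 2), Pow(2, Rational(1, 2))) ≈ 2.1213)
Mul(Mul(Mul(H, -1), -3), 151) = Mul(Mul(Mul(Mul(Rational(3, 2), Pow(2, Rational(1, 2))), -1), -3), 151) = Mul(Mul(Mul(Rational(-3, 2), Pow(2, Rational(1, 2))), -3), 151) = Mul(Mul(Rational(9, 2), Pow(2, Rational(1, 2))), 151) = Mul(Rational(1359, 2), Pow(2, Rational(1, 2)))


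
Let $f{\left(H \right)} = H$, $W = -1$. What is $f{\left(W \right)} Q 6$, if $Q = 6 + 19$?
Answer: $-150$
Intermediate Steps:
$Q = 25$
$f{\left(W \right)} Q 6 = \left(-1\right) 25 \cdot 6 = \left(-25\right) 6 = -150$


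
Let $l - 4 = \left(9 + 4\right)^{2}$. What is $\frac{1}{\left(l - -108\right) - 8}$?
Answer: $\frac{1}{273} \approx 0.003663$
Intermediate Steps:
$l = 173$ ($l = 4 + \left(9 + 4\right)^{2} = 4 + 13^{2} = 4 + 169 = 173$)
$\frac{1}{\left(l - -108\right) - 8} = \frac{1}{\left(173 - -108\right) - 8} = \frac{1}{\left(173 + 108\right) - 8} = \frac{1}{281 - 8} = \frac{1}{273}$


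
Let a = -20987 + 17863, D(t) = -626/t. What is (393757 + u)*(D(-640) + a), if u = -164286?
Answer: -229325744857/320 ≈ -7.1664e+8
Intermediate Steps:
a = -3124
(393757 + u)*(D(-640) + a) = (393757 - 164286)*(-626/(-640) - 3124) = 229471*(-626*(-1/640) - 3124) = 229471*(313/320 - 3124) = 229471*(-999367/320) = -229325744857/320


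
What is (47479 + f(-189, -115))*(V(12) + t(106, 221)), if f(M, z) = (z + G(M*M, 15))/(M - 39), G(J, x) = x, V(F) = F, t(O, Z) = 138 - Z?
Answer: -192149288/57 ≈ -3.3710e+6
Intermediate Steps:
f(M, z) = (15 + z)/(-39 + M) (f(M, z) = (z + 15)/(M - 39) = (15 + z)/(-39 + M))
(47479 + f(-189, -115))*(V(12) + t(106, 221)) = (47479 + (15 - 115)/(-39 - 189))*(12 + (138 - 1*221)) = (47479 - 100/(-228))*(12 + (138 - 221)) = (47479 - 1/228*(-100))*(12 - 83) = (47479 + 25/57)*(-71) = (2706328/57)*(-71) = -192149288/57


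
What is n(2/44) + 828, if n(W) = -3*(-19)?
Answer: 885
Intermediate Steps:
n(W) = 57
n(2/44) + 828 = 57 + 828 = 885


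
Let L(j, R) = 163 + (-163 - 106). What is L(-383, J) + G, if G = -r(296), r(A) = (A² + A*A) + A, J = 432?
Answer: -175634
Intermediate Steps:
L(j, R) = -106 (L(j, R) = 163 - 269 = -106)
r(A) = A + 2*A² (r(A) = (A² + A²) + A = 2*A² + A = A + 2*A²)
G = -175528 (G = -296*(1 + 2*296) = -296*(1 + 592) = -296*593 = -1*175528 = -175528)
L(-383, J) + G = -106 - 175528 = -175634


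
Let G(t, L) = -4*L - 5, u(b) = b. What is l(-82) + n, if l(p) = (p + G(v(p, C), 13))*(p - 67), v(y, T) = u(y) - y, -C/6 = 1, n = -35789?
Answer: -15078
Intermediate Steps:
C = -6 (C = -6*1 = -6)
v(y, T) = 0 (v(y, T) = y - y = 0)
G(t, L) = -5 - 4*L
l(p) = (-67 + p)*(-57 + p) (l(p) = (p + (-5 - 4*13))*(p - 67) = (p + (-5 - 52))*(-67 + p) = (p - 57)*(-67 + p) = (-57 + p)*(-67 + p) = (-67 + p)*(-57 + p))
l(-82) + n = (3819 + (-82)**2 - 124*(-82)) - 35789 = (3819 + 6724 + 10168) - 35789 = 20711 - 35789 = -15078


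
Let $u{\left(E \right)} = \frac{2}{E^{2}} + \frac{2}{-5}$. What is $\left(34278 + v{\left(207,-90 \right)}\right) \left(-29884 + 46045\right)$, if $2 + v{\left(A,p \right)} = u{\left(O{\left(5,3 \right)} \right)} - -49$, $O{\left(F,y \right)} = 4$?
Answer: $\frac{22188875229}{40} \approx 5.5472 \cdot 10^{8}$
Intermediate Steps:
$u{\left(E \right)} = - \frac{2}{5} + \frac{2}{E^{2}}$ ($u{\left(E \right)} = \frac{2}{E^{2}} + 2 \left(- \frac{1}{5}\right) = \frac{2}{E^{2}} - \frac{2}{5} = - \frac{2}{5} + \frac{2}{E^{2}}$)
$v{\left(A,p \right)} = \frac{1869}{40}$ ($v{\left(A,p \right)} = -2 - \left(- \frac{243}{5} - \frac{1}{8}\right) = -2 + \left(\left(- \frac{2}{5} + 2 \cdot \frac{1}{16}\right) + 49\right) = -2 + \left(\left(- \frac{2}{5} + \frac{1}{8}\right) + 49\right) = -2 + \left(- \frac{11}{40} + 49\right) = -2 + \frac{1949}{40} = \frac{1869}{40}$)
$\left(34278 + v{\left(207,-90 \right)}\right) \left(-29884 + 46045\right) = \left(34278 + \frac{1869}{40}\right) \left(-29884 + 46045\right) = \frac{1372989}{40} \cdot 16161 = \frac{22188875229}{40}$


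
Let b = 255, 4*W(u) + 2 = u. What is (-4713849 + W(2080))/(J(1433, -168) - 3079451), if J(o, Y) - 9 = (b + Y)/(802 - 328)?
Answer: 744706061/486551807 ≈ 1.5306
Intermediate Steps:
W(u) = -½ + u/4
J(o, Y) = 1507/158 + Y/474 (J(o, Y) = 9 + (255 + Y)/(802 - 328) = 9 + (255 + Y)/474 = 9 + (255 + Y)*(1/474) = 9 + (85/158 + Y/474) = 1507/158 + Y/474)
(-4713849 + W(2080))/(J(1433, -168) - 3079451) = (-4713849 + (-½ + (¼)*2080))/((1507/158 + (1/474)*(-168)) - 3079451) = (-4713849 + (-½ + 520))/((1507/158 - 28/79) - 3079451) = (-4713849 + 1039/2)/(1451/158 - 3079451) = -9426659/(2*(-486551807/158)) = -9426659/2*(-158/486551807) = 744706061/486551807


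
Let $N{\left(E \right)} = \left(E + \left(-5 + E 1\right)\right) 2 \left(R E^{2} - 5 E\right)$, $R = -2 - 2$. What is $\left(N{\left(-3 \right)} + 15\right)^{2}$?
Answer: $227529$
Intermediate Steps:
$R = -4$ ($R = -2 - 2 = -4$)
$N{\left(E \right)} = \left(-10 + 4 E\right) \left(- 5 E - 4 E^{2}\right)$ ($N{\left(E \right)} = \left(E + \left(-5 + E 1\right)\right) 2 \left(- 4 E^{2} - 5 E\right) = \left(E + \left(-5 + E\right)\right) 2 \left(- 5 E - 4 E^{2}\right) = \left(-5 + 2 E\right) 2 \left(- 5 E - 4 E^{2}\right) = \left(-10 + 4 E\right) \left(- 5 E - 4 E^{2}\right)$)
$\left(N{\left(-3 \right)} + 15\right)^{2} = \left(2 \left(-3\right) \left(25 - 8 \left(-3\right)^{2} + 10 \left(-3\right)\right) + 15\right)^{2} = \left(2 \left(-3\right) \left(25 - 72 - 30\right) + 15\right)^{2} = \left(2 \left(-3\right) \left(-77\right) + 15\right)^{2} = \left(462 + 15\right)^{2} = 477^{2} = 227529$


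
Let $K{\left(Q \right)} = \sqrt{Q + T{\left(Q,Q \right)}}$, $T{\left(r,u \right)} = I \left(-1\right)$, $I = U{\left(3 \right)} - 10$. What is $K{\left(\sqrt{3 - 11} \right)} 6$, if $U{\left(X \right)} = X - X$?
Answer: $6 \sqrt{10 + 2 i \sqrt{2}} \approx 19.159 + 2.6573 i$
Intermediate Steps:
$U{\left(X \right)} = 0$
$I = -10$ ($I = 0 - 10 = -10$)
$T{\left(r,u \right)} = 10$ ($T{\left(r,u \right)} = \left(-10\right) \left(-1\right) = 10$)
$K{\left(Q \right)} = \sqrt{10 + Q}$ ($K{\left(Q \right)} = \sqrt{Q + 10} = \sqrt{10 + Q}$)
$K{\left(\sqrt{3 - 11} \right)} 6 = \sqrt{10 + \sqrt{3 - 11}} \cdot 6 = \sqrt{10 + \sqrt{-8}} \cdot 6 = \sqrt{10 + 2 i \sqrt{2}} \cdot 6 = 6 \sqrt{10 + 2 i \sqrt{2}}$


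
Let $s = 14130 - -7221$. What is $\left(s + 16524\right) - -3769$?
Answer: $41644$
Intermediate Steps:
$s = 21351$ ($s = 14130 + 7221 = 21351$)
$\left(s + 16524\right) - -3769 = \left(21351 + 16524\right) - -3769 = 37875 + \left(3825 - 56\right) = 37875 + 3769 = 41644$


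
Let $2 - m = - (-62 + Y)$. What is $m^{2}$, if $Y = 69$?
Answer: $81$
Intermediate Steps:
$m = 9$ ($m = 2 - - (-62 + 69) = 2 - \left(-1\right) 7 = 2 - -7 = 2 + 7 = 9$)
$m^{2} = 9^{2} = 81$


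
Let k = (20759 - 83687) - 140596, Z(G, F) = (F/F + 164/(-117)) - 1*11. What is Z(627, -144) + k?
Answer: -23813642/117 ≈ -2.0354e+5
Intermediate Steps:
Z(G, F) = -1334/117 (Z(G, F) = (1 + 164*(-1/117)) - 11 = (1 - 164/117) - 11 = -47/117 - 11 = -1334/117)
k = -203524 (k = -62928 - 140596 = -203524)
Z(627, -144) + k = -1334/117 - 203524 = -23813642/117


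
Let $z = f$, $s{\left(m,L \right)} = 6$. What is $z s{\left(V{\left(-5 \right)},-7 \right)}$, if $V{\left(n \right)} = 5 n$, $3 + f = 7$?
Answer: $24$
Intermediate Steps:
$f = 4$ ($f = -3 + 7 = 4$)
$z = 4$
$z s{\left(V{\left(-5 \right)},-7 \right)} = 4 \cdot 6 = 24$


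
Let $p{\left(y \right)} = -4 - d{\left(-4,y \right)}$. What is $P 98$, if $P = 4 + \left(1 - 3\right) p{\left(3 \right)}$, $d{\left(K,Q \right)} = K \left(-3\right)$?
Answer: $3528$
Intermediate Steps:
$d{\left(K,Q \right)} = - 3 K$
$p{\left(y \right)} = -16$ ($p{\left(y \right)} = -4 - \left(-3\right) \left(-4\right) = -4 - 12 = -16$)
$P = 36$ ($P = 4 + \left(1 - 3\right) \left(-16\right) = 4 - -32 = 4 + 32 = 36$)
$P 98 = 36 \cdot 98 = 3528$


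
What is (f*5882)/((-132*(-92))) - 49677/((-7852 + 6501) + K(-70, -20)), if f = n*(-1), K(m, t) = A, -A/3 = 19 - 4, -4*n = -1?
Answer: 300612335/8476512 ≈ 35.464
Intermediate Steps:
n = ¼ (n = -¼*(-1) = ¼ ≈ 0.25000)
A = -45 (A = -3*(19 - 4) = -3*15 = -45)
K(m, t) = -45
f = -¼ (f = (¼)*(-1) = -¼ ≈ -0.25000)
(f*5882)/((-132*(-92))) - 49677/((-7852 + 6501) + K(-70, -20)) = (-¼*5882)/((-132*(-92))) - 49677/((-7852 + 6501) - 45) = -2941/2/12144 - 49677/(-1351 - 45) = -2941/2*1/12144 - 49677/(-1396) = -2941/24288 - 49677*(-1/1396) = -2941/24288 + 49677/1396 = 300612335/8476512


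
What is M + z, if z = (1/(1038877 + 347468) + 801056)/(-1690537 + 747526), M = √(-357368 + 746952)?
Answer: -1110539980321/1307338584795 + 4*√24349 ≈ 623.32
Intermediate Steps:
M = 4*√24349 (M = √389584 = 4*√24349 ≈ 624.17)
z = -1110539980321/1307338584795 (z = (1/1386345 + 801056)/(-943011) = (1/1386345 + 801056)*(-1/943011) = (1110539980321/1386345)*(-1/943011) = -1110539980321/1307338584795 ≈ -0.84947)
M + z = 4*√24349 - 1110539980321/1307338584795 = -1110539980321/1307338584795 + 4*√24349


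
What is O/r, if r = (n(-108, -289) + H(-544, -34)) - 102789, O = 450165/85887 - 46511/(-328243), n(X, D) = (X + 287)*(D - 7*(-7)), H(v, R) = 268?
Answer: -50586066784/1367124069130407 ≈ -3.7002e-5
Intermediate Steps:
n(X, D) = (49 + D)*(287 + X) (n(X, D) = (287 + X)*(D + 49) = (287 + X)*(49 + D) = (49 + D)*(287 + X))
O = 50586066784/9397268847 (O = 450165*(1/85887) - 46511*(-1/328243) = 150055/28629 + 46511/328243 = 50586066784/9397268847 ≈ 5.3831)
r = -145481 (r = ((14063 + 49*(-108) + 287*(-289) - 289*(-108)) + 268) - 102789 = ((14063 - 5292 - 82943 + 31212) + 268) - 102789 = (-42960 + 268) - 102789 = -42692 - 102789 = -145481)
O/r = (50586066784/9397268847)/(-145481) = (50586066784/9397268847)*(-1/145481) = -50586066784/1367124069130407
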